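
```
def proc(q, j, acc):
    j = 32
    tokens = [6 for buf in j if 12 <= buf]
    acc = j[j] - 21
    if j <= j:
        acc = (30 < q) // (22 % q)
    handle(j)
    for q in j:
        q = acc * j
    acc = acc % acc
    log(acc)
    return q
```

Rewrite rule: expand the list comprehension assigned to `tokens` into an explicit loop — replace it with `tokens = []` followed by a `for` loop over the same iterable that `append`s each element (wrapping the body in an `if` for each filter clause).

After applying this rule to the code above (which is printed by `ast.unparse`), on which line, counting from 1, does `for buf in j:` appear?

4

Transformed code:
def proc(q, j, acc):
    j = 32
    tokens = []
    for buf in j:
        if 12 <= buf:
            tokens.append(6)
    acc = j[j] - 21
    if j <= j:
        acc = (30 < q) // (22 % q)
    handle(j)
    for q in j:
        q = acc * j
    acc = acc % acc
    log(acc)
    return q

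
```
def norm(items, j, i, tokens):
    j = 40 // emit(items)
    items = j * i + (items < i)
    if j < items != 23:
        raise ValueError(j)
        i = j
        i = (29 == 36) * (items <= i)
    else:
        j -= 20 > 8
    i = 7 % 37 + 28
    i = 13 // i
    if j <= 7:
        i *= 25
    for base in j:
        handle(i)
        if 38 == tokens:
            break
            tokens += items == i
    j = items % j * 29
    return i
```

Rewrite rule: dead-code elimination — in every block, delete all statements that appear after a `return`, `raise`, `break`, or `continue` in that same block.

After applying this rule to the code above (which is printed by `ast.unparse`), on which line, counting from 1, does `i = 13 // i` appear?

9

Transformed code:
def norm(items, j, i, tokens):
    j = 40 // emit(items)
    items = j * i + (items < i)
    if j < items != 23:
        raise ValueError(j)
    else:
        j -= 20 > 8
    i = 7 % 37 + 28
    i = 13 // i
    if j <= 7:
        i *= 25
    for base in j:
        handle(i)
        if 38 == tokens:
            break
    j = items % j * 29
    return i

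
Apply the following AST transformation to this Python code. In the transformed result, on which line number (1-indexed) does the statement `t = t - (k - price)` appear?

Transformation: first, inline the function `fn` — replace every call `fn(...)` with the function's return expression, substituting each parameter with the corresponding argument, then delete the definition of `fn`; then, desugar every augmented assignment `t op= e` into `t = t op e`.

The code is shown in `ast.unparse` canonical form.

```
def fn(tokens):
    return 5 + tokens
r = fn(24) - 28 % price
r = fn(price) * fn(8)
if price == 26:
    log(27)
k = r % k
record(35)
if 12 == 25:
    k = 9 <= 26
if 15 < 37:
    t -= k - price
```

Transformed code:
r = 5 + 24 - 28 % price
r = (5 + price) * (5 + 8)
if price == 26:
    log(27)
k = r % k
record(35)
if 12 == 25:
    k = 9 <= 26
if 15 < 37:
    t = t - (k - price)

10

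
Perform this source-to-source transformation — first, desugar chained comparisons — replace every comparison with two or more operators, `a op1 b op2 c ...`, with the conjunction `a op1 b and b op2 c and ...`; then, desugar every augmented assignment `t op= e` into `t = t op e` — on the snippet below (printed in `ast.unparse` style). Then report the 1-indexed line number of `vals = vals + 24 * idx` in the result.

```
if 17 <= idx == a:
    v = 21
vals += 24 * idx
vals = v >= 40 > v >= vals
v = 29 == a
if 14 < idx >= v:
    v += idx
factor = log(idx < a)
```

3

Transformed code:
if 17 <= idx and idx == a:
    v = 21
vals = vals + 24 * idx
vals = v >= 40 and 40 > v and (v >= vals)
v = 29 == a
if 14 < idx and idx >= v:
    v = v + idx
factor = log(idx < a)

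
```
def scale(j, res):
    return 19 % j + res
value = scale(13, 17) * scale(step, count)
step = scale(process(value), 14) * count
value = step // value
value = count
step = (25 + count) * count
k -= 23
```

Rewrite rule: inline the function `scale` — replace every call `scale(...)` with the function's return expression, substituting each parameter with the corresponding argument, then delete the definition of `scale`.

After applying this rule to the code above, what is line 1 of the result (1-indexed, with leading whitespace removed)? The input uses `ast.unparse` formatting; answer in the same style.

value = (19 % 13 + 17) * (19 % step + count)

Transformed code:
value = (19 % 13 + 17) * (19 % step + count)
step = (19 % process(value) + 14) * count
value = step // value
value = count
step = (25 + count) * count
k -= 23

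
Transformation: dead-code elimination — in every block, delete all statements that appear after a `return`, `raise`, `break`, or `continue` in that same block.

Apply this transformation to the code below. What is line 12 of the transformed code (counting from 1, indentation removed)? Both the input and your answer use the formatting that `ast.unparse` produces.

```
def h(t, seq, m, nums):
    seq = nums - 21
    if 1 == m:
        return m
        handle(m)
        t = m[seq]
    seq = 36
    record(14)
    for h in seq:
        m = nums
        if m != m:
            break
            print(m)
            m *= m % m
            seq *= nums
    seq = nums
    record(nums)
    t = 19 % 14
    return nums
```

Transformed code:
def h(t, seq, m, nums):
    seq = nums - 21
    if 1 == m:
        return m
    seq = 36
    record(14)
    for h in seq:
        m = nums
        if m != m:
            break
    seq = nums
    record(nums)
    t = 19 % 14
    return nums

record(nums)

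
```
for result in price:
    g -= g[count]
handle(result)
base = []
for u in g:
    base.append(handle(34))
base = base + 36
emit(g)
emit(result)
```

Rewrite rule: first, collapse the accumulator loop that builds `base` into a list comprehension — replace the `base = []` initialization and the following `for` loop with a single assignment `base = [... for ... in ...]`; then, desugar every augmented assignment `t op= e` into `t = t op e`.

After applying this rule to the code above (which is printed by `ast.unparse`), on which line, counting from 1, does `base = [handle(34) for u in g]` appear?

4

Transformed code:
for result in price:
    g = g - g[count]
handle(result)
base = [handle(34) for u in g]
base = base + 36
emit(g)
emit(result)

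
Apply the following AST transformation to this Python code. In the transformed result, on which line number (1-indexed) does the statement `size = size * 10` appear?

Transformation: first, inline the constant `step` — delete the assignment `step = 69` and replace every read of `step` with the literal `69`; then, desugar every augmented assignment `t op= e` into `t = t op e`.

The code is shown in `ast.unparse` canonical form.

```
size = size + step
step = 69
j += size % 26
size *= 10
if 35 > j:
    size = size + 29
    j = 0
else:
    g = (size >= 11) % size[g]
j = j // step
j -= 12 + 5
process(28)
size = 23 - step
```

Transformed code:
size = size + 69
j = j + size % 26
size = size * 10
if 35 > j:
    size = size + 29
    j = 0
else:
    g = (size >= 11) % size[g]
j = j // 69
j = j - (12 + 5)
process(28)
size = 23 - 69

3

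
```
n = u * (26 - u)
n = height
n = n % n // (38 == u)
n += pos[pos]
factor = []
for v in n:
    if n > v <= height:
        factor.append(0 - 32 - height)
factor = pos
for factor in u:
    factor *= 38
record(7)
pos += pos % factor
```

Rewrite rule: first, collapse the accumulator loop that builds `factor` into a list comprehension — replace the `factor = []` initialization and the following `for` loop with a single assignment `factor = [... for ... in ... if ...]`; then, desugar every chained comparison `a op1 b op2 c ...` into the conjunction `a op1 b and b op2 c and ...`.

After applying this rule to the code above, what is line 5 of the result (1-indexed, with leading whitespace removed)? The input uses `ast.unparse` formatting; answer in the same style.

factor = [0 - 32 - height for v in n if n > v and v <= height]

Transformed code:
n = u * (26 - u)
n = height
n = n % n // (38 == u)
n += pos[pos]
factor = [0 - 32 - height for v in n if n > v and v <= height]
factor = pos
for factor in u:
    factor *= 38
record(7)
pos += pos % factor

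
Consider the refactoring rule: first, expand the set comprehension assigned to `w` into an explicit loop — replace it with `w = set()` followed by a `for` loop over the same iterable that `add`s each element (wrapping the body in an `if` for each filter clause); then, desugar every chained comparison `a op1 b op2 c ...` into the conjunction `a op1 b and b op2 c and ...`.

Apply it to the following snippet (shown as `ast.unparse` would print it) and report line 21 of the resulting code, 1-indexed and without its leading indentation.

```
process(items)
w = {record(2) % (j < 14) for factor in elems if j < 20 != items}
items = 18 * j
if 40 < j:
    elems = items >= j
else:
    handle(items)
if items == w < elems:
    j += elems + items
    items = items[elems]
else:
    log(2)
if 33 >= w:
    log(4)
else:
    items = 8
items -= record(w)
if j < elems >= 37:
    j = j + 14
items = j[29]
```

Transformed code:
process(items)
w = set()
for factor in elems:
    if j < 20 and 20 != items:
        w.add(record(2) % (j < 14))
items = 18 * j
if 40 < j:
    elems = items >= j
else:
    handle(items)
if items == w and w < elems:
    j += elems + items
    items = items[elems]
else:
    log(2)
if 33 >= w:
    log(4)
else:
    items = 8
items -= record(w)
if j < elems and elems >= 37:
    j = j + 14
items = j[29]

if j < elems and elems >= 37:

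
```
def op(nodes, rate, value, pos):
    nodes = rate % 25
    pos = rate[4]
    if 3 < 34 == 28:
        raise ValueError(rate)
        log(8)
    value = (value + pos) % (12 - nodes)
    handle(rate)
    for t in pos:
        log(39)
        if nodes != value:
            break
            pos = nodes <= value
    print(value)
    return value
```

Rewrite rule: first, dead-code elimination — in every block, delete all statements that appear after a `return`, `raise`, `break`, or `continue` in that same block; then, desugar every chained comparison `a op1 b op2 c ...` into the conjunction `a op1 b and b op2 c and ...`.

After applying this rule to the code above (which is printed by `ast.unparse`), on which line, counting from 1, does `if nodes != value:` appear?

Transformed code:
def op(nodes, rate, value, pos):
    nodes = rate % 25
    pos = rate[4]
    if 3 < 34 and 34 == 28:
        raise ValueError(rate)
    value = (value + pos) % (12 - nodes)
    handle(rate)
    for t in pos:
        log(39)
        if nodes != value:
            break
    print(value)
    return value

10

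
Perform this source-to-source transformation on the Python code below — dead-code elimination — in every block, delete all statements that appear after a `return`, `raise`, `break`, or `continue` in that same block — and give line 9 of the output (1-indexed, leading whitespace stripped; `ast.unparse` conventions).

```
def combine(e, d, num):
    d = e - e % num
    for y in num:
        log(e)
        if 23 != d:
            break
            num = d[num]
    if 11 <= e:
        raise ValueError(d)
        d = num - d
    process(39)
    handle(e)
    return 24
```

Transformed code:
def combine(e, d, num):
    d = e - e % num
    for y in num:
        log(e)
        if 23 != d:
            break
    if 11 <= e:
        raise ValueError(d)
    process(39)
    handle(e)
    return 24

process(39)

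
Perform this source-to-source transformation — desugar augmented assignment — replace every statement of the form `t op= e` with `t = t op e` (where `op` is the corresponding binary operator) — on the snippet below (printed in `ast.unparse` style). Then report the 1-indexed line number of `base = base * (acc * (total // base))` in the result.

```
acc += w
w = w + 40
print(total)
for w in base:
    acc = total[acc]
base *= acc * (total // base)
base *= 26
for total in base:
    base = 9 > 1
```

Transformed code:
acc = acc + w
w = w + 40
print(total)
for w in base:
    acc = total[acc]
base = base * (acc * (total // base))
base = base * 26
for total in base:
    base = 9 > 1

6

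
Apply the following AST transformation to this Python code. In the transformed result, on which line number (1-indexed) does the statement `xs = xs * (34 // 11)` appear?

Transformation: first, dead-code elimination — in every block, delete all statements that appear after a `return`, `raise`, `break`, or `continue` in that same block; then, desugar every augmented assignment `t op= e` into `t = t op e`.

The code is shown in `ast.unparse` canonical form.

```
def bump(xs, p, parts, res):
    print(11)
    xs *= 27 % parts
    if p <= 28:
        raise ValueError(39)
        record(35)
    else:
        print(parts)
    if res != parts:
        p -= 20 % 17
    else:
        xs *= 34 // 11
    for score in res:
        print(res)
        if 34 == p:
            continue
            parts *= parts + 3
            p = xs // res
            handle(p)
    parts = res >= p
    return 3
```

Transformed code:
def bump(xs, p, parts, res):
    print(11)
    xs = xs * (27 % parts)
    if p <= 28:
        raise ValueError(39)
    else:
        print(parts)
    if res != parts:
        p = p - 20 % 17
    else:
        xs = xs * (34 // 11)
    for score in res:
        print(res)
        if 34 == p:
            continue
    parts = res >= p
    return 3

11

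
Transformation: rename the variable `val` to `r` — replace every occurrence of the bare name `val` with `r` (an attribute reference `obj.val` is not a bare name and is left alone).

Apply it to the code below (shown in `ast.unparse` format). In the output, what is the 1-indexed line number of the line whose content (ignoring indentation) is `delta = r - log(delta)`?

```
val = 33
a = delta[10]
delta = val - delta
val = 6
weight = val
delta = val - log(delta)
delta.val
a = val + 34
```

6

Transformed code:
r = 33
a = delta[10]
delta = r - delta
r = 6
weight = r
delta = r - log(delta)
delta.val
a = r + 34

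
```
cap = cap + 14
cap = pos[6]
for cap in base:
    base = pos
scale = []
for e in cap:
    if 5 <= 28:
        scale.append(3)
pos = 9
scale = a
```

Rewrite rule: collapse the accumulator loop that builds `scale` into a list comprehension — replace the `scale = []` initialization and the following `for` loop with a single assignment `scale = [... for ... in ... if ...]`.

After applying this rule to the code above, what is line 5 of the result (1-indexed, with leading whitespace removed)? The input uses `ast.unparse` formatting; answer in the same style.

scale = [3 for e in cap if 5 <= 28]

Transformed code:
cap = cap + 14
cap = pos[6]
for cap in base:
    base = pos
scale = [3 for e in cap if 5 <= 28]
pos = 9
scale = a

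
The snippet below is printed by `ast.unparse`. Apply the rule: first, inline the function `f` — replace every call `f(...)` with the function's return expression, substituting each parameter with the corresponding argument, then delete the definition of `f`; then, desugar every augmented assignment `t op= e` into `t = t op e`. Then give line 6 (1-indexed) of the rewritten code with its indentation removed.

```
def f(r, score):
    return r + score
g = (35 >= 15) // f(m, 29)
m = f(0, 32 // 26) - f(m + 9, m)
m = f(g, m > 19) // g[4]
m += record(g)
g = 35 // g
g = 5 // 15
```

Transformed code:
g = (35 >= 15) // (m + 29)
m = 0 + 32 // 26 - (m + 9 + m)
m = (g + (m > 19)) // g[4]
m = m + record(g)
g = 35 // g
g = 5 // 15

g = 5 // 15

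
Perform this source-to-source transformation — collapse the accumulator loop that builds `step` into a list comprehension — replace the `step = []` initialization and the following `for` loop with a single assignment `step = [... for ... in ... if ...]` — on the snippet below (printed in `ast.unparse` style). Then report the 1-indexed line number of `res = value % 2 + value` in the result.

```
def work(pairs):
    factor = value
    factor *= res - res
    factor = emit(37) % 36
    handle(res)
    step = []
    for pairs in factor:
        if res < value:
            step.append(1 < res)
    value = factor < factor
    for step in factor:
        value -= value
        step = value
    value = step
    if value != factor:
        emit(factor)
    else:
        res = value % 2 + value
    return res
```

15

Transformed code:
def work(pairs):
    factor = value
    factor *= res - res
    factor = emit(37) % 36
    handle(res)
    step = [1 < res for pairs in factor if res < value]
    value = factor < factor
    for step in factor:
        value -= value
        step = value
    value = step
    if value != factor:
        emit(factor)
    else:
        res = value % 2 + value
    return res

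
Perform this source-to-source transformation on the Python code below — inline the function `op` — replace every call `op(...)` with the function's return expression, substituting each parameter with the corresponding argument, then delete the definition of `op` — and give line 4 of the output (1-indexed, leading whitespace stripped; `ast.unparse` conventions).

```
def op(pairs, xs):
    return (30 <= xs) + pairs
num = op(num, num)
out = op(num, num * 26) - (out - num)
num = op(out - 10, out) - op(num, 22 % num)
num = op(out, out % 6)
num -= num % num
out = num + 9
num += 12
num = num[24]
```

Transformed code:
num = (30 <= num) + num
out = (30 <= num * 26) + num - (out - num)
num = (30 <= out) + (out - 10) - ((30 <= 22 % num) + num)
num = (30 <= out % 6) + out
num -= num % num
out = num + 9
num += 12
num = num[24]

num = (30 <= out % 6) + out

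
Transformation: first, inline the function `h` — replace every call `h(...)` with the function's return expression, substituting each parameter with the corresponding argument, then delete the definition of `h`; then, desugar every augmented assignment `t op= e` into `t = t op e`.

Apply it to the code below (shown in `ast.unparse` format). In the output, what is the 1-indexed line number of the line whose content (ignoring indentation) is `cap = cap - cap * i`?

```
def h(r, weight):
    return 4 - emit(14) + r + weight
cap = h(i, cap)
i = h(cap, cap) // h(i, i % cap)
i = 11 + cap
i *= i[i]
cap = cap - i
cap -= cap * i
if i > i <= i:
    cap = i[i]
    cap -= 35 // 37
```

6

Transformed code:
cap = 4 - emit(14) + i + cap
i = (4 - emit(14) + cap + cap) // (4 - emit(14) + i + i % cap)
i = 11 + cap
i = i * i[i]
cap = cap - i
cap = cap - cap * i
if i > i <= i:
    cap = i[i]
    cap = cap - 35 // 37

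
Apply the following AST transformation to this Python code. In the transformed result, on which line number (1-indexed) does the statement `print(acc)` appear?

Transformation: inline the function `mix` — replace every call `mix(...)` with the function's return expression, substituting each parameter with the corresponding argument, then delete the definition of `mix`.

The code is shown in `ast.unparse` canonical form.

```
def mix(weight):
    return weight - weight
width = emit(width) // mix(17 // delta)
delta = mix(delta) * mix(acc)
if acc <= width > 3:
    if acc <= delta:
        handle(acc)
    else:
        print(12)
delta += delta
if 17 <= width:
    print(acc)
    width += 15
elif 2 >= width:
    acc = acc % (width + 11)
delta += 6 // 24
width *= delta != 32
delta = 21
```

10

Transformed code:
width = emit(width) // (17 // delta - 17 // delta)
delta = (delta - delta) * (acc - acc)
if acc <= width > 3:
    if acc <= delta:
        handle(acc)
    else:
        print(12)
delta += delta
if 17 <= width:
    print(acc)
    width += 15
elif 2 >= width:
    acc = acc % (width + 11)
delta += 6 // 24
width *= delta != 32
delta = 21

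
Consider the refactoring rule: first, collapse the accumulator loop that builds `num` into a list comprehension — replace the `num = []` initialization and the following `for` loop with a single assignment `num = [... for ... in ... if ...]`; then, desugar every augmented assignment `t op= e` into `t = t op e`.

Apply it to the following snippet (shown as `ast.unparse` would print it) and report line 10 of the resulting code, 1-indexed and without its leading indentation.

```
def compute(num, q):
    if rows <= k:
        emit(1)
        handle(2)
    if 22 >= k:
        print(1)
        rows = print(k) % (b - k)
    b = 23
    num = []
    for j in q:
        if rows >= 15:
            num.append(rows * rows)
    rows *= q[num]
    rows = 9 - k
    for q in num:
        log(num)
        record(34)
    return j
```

rows = rows * q[num]

Transformed code:
def compute(num, q):
    if rows <= k:
        emit(1)
        handle(2)
    if 22 >= k:
        print(1)
        rows = print(k) % (b - k)
    b = 23
    num = [rows * rows for j in q if rows >= 15]
    rows = rows * q[num]
    rows = 9 - k
    for q in num:
        log(num)
        record(34)
    return j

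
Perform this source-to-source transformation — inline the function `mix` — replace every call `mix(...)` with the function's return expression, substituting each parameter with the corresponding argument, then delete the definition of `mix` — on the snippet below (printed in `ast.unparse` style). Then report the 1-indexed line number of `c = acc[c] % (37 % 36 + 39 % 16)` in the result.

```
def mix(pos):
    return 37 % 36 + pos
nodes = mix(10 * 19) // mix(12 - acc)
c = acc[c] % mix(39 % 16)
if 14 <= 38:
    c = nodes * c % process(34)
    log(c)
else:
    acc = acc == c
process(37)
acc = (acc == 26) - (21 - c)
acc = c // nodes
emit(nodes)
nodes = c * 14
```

Transformed code:
nodes = (37 % 36 + 10 * 19) // (37 % 36 + (12 - acc))
c = acc[c] % (37 % 36 + 39 % 16)
if 14 <= 38:
    c = nodes * c % process(34)
    log(c)
else:
    acc = acc == c
process(37)
acc = (acc == 26) - (21 - c)
acc = c // nodes
emit(nodes)
nodes = c * 14

2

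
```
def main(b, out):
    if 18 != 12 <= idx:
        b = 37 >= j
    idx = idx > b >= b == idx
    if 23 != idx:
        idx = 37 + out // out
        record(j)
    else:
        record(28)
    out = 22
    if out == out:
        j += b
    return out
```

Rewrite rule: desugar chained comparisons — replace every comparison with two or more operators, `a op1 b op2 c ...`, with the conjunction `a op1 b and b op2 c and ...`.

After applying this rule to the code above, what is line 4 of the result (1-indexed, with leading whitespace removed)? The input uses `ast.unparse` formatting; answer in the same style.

Transformed code:
def main(b, out):
    if 18 != 12 and 12 <= idx:
        b = 37 >= j
    idx = idx > b and b >= b and (b == idx)
    if 23 != idx:
        idx = 37 + out // out
        record(j)
    else:
        record(28)
    out = 22
    if out == out:
        j += b
    return out

idx = idx > b and b >= b and (b == idx)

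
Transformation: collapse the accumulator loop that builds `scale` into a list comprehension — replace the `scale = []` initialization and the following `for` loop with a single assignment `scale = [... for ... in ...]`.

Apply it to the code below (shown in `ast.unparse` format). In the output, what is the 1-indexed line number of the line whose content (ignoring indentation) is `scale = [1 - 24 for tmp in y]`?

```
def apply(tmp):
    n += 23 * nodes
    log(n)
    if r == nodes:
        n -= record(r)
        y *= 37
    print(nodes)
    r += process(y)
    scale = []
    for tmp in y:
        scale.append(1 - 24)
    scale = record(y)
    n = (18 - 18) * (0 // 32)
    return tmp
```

Transformed code:
def apply(tmp):
    n += 23 * nodes
    log(n)
    if r == nodes:
        n -= record(r)
        y *= 37
    print(nodes)
    r += process(y)
    scale = [1 - 24 for tmp in y]
    scale = record(y)
    n = (18 - 18) * (0 // 32)
    return tmp

9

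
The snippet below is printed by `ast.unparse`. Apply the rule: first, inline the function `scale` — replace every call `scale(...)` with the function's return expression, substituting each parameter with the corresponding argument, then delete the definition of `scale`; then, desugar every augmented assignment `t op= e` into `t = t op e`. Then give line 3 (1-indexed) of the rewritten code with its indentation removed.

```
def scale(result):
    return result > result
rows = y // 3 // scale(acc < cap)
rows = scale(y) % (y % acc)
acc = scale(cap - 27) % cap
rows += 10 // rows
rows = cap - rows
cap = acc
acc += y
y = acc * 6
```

acc = (cap - 27 > cap - 27) % cap

Transformed code:
rows = y // 3 // ((acc < cap) > (acc < cap))
rows = (y > y) % (y % acc)
acc = (cap - 27 > cap - 27) % cap
rows = rows + 10 // rows
rows = cap - rows
cap = acc
acc = acc + y
y = acc * 6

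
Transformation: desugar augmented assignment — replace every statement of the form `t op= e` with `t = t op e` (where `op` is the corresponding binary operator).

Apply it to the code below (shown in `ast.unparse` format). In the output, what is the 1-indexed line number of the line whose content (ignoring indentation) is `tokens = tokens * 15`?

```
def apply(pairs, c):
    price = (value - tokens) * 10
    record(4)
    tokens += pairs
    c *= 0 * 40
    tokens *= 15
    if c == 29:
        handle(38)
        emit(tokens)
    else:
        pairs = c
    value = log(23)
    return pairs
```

Transformed code:
def apply(pairs, c):
    price = (value - tokens) * 10
    record(4)
    tokens = tokens + pairs
    c = c * (0 * 40)
    tokens = tokens * 15
    if c == 29:
        handle(38)
        emit(tokens)
    else:
        pairs = c
    value = log(23)
    return pairs

6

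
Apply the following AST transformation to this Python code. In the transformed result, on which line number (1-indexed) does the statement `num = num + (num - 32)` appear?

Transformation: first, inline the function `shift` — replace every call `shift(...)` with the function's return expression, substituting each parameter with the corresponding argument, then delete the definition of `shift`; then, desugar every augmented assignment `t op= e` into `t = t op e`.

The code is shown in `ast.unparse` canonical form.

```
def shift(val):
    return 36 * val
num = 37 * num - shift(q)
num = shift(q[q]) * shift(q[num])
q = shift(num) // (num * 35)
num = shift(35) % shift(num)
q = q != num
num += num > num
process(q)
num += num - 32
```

Transformed code:
num = 37 * num - 36 * q
num = 36 * q[q] * (36 * q[num])
q = 36 * num // (num * 35)
num = 36 * 35 % (36 * num)
q = q != num
num = num + (num > num)
process(q)
num = num + (num - 32)

8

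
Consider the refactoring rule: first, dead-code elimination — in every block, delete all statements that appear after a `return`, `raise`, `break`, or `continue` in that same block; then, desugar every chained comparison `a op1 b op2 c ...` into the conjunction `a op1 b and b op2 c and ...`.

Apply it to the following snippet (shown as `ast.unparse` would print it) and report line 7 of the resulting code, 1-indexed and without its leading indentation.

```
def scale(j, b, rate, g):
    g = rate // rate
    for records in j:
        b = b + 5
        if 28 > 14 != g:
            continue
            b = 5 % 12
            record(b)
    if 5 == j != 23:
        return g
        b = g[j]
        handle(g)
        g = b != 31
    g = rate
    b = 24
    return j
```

Transformed code:
def scale(j, b, rate, g):
    g = rate // rate
    for records in j:
        b = b + 5
        if 28 > 14 and 14 != g:
            continue
    if 5 == j and j != 23:
        return g
    g = rate
    b = 24
    return j

if 5 == j and j != 23:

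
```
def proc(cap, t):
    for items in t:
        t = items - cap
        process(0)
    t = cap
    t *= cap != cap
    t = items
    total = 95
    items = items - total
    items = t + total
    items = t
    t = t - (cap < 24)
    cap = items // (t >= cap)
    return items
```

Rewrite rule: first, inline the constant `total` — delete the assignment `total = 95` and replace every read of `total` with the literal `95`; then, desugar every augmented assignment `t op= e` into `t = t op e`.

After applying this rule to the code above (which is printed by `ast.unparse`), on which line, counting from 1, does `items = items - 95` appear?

Transformed code:
def proc(cap, t):
    for items in t:
        t = items - cap
        process(0)
    t = cap
    t = t * (cap != cap)
    t = items
    items = items - 95
    items = t + 95
    items = t
    t = t - (cap < 24)
    cap = items // (t >= cap)
    return items

8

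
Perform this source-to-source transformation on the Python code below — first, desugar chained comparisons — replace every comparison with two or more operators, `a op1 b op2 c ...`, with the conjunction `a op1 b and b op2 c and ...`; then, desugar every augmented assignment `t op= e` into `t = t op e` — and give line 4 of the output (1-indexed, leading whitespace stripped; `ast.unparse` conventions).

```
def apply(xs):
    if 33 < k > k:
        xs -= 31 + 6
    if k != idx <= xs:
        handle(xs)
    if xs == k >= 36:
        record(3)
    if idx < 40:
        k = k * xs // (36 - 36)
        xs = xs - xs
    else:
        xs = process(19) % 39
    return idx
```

Transformed code:
def apply(xs):
    if 33 < k and k > k:
        xs = xs - (31 + 6)
    if k != idx and idx <= xs:
        handle(xs)
    if xs == k and k >= 36:
        record(3)
    if idx < 40:
        k = k * xs // (36 - 36)
        xs = xs - xs
    else:
        xs = process(19) % 39
    return idx

if k != idx and idx <= xs:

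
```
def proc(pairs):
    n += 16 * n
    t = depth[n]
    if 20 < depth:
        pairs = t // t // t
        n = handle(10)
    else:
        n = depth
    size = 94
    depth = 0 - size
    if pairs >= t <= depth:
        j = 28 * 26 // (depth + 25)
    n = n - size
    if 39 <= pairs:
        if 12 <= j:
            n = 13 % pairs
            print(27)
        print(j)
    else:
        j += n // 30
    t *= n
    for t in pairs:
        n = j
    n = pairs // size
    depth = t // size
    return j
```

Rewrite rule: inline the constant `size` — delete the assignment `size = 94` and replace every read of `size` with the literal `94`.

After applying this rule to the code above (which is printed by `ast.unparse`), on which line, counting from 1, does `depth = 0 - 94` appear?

Transformed code:
def proc(pairs):
    n += 16 * n
    t = depth[n]
    if 20 < depth:
        pairs = t // t // t
        n = handle(10)
    else:
        n = depth
    depth = 0 - 94
    if pairs >= t <= depth:
        j = 28 * 26 // (depth + 25)
    n = n - 94
    if 39 <= pairs:
        if 12 <= j:
            n = 13 % pairs
            print(27)
        print(j)
    else:
        j += n // 30
    t *= n
    for t in pairs:
        n = j
    n = pairs // 94
    depth = t // 94
    return j

9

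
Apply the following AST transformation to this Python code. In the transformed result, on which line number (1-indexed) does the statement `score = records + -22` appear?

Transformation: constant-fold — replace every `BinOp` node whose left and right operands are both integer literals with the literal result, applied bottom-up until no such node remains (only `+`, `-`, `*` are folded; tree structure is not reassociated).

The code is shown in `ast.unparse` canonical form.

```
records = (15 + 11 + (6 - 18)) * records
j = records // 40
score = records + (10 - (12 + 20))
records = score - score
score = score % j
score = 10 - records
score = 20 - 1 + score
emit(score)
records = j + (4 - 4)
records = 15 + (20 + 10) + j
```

3

Transformed code:
records = 14 * records
j = records // 40
score = records + -22
records = score - score
score = score % j
score = 10 - records
score = 19 + score
emit(score)
records = j + 0
records = 45 + j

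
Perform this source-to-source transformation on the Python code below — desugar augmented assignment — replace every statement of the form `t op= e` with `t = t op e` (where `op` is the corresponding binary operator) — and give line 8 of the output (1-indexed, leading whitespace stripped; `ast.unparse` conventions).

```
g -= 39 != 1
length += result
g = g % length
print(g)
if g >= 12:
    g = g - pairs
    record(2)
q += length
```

Transformed code:
g = g - (39 != 1)
length = length + result
g = g % length
print(g)
if g >= 12:
    g = g - pairs
    record(2)
q = q + length

q = q + length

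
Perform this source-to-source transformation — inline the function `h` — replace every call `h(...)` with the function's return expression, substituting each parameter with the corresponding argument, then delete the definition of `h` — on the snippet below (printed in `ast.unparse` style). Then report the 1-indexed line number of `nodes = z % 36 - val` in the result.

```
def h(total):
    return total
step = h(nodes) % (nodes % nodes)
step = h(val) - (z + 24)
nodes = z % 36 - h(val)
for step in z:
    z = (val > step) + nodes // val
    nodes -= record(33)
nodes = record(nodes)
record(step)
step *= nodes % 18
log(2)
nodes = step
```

Transformed code:
step = nodes % (nodes % nodes)
step = val - (z + 24)
nodes = z % 36 - val
for step in z:
    z = (val > step) + nodes // val
    nodes -= record(33)
nodes = record(nodes)
record(step)
step *= nodes % 18
log(2)
nodes = step

3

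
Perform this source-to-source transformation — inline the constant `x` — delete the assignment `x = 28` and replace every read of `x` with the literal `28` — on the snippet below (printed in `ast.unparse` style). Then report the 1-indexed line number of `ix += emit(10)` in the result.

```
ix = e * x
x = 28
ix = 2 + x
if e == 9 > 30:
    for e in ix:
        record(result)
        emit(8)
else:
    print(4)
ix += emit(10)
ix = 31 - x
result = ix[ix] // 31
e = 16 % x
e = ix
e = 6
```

Transformed code:
ix = e * 28
ix = 2 + 28
if e == 9 > 30:
    for e in ix:
        record(result)
        emit(8)
else:
    print(4)
ix += emit(10)
ix = 31 - 28
result = ix[ix] // 31
e = 16 % 28
e = ix
e = 6

9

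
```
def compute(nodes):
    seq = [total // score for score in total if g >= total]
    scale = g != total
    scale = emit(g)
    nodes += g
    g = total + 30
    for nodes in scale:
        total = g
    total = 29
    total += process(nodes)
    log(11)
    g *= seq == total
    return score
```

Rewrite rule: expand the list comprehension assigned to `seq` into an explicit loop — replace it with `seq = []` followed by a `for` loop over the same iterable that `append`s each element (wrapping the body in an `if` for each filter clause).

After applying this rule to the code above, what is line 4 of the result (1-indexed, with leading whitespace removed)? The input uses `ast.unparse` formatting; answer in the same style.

if g >= total:

Transformed code:
def compute(nodes):
    seq = []
    for score in total:
        if g >= total:
            seq.append(total // score)
    scale = g != total
    scale = emit(g)
    nodes += g
    g = total + 30
    for nodes in scale:
        total = g
    total = 29
    total += process(nodes)
    log(11)
    g *= seq == total
    return score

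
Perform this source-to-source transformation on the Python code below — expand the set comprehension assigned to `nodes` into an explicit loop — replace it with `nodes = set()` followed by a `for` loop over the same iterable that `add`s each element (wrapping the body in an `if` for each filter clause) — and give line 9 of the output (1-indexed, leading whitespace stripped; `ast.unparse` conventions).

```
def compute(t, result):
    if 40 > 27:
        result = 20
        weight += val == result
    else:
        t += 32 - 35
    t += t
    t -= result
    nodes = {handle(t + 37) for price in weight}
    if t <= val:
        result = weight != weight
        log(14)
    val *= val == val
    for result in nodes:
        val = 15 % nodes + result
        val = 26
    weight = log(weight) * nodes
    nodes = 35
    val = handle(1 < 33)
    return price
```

Transformed code:
def compute(t, result):
    if 40 > 27:
        result = 20
        weight += val == result
    else:
        t += 32 - 35
    t += t
    t -= result
    nodes = set()
    for price in weight:
        nodes.add(handle(t + 37))
    if t <= val:
        result = weight != weight
        log(14)
    val *= val == val
    for result in nodes:
        val = 15 % nodes + result
        val = 26
    weight = log(weight) * nodes
    nodes = 35
    val = handle(1 < 33)
    return price

nodes = set()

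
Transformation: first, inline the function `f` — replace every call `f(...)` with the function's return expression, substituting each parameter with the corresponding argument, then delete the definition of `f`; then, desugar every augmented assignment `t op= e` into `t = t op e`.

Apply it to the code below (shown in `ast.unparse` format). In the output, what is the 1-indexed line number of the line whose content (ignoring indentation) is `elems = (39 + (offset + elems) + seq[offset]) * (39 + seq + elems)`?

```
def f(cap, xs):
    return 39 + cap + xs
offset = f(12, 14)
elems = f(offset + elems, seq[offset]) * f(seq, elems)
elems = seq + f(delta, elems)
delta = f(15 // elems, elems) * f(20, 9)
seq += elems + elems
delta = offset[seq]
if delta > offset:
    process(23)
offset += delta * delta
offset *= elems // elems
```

2

Transformed code:
offset = 39 + 12 + 14
elems = (39 + (offset + elems) + seq[offset]) * (39 + seq + elems)
elems = seq + (39 + delta + elems)
delta = (39 + 15 // elems + elems) * (39 + 20 + 9)
seq = seq + (elems + elems)
delta = offset[seq]
if delta > offset:
    process(23)
offset = offset + delta * delta
offset = offset * (elems // elems)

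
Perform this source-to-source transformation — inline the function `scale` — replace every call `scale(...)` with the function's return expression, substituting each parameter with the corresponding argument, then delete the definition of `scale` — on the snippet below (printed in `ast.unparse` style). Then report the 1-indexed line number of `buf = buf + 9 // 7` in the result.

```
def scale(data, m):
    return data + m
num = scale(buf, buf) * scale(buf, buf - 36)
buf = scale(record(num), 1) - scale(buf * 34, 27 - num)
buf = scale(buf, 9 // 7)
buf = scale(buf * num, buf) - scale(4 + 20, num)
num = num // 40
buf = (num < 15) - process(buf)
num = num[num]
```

3

Transformed code:
num = (buf + buf) * (buf + (buf - 36))
buf = record(num) + 1 - (buf * 34 + (27 - num))
buf = buf + 9 // 7
buf = buf * num + buf - (4 + 20 + num)
num = num // 40
buf = (num < 15) - process(buf)
num = num[num]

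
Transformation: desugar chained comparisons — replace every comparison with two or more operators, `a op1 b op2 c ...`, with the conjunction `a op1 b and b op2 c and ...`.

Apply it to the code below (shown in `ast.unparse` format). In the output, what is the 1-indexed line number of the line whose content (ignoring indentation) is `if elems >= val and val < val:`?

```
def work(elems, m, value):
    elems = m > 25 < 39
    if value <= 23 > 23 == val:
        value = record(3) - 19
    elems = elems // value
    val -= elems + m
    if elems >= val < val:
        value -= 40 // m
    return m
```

Transformed code:
def work(elems, m, value):
    elems = m > 25 and 25 < 39
    if value <= 23 and 23 > 23 and (23 == val):
        value = record(3) - 19
    elems = elems // value
    val -= elems + m
    if elems >= val and val < val:
        value -= 40 // m
    return m

7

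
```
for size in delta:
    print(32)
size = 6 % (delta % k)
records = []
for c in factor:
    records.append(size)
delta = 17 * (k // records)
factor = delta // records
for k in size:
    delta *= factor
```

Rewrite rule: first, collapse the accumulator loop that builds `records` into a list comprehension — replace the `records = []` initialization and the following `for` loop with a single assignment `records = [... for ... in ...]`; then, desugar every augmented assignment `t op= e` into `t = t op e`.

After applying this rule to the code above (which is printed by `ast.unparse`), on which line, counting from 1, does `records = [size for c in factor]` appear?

Transformed code:
for size in delta:
    print(32)
size = 6 % (delta % k)
records = [size for c in factor]
delta = 17 * (k // records)
factor = delta // records
for k in size:
    delta = delta * factor

4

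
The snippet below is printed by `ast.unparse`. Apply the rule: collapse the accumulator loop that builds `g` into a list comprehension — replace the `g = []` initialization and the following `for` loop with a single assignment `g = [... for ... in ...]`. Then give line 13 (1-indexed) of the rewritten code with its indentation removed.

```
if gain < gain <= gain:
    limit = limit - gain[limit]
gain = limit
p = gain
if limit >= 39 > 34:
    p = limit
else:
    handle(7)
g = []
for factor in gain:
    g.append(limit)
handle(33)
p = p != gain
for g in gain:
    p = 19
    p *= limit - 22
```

Transformed code:
if gain < gain <= gain:
    limit = limit - gain[limit]
gain = limit
p = gain
if limit >= 39 > 34:
    p = limit
else:
    handle(7)
g = [limit for factor in gain]
handle(33)
p = p != gain
for g in gain:
    p = 19
    p *= limit - 22

p = 19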